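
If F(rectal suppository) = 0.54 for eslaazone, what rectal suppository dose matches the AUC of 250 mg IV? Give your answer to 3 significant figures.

For equal systemic exposure: F × D_ev = D_iv
D_ev = D_iv / F = 250 / 0.54 = 462.963 mg

D_rectal = 463 mg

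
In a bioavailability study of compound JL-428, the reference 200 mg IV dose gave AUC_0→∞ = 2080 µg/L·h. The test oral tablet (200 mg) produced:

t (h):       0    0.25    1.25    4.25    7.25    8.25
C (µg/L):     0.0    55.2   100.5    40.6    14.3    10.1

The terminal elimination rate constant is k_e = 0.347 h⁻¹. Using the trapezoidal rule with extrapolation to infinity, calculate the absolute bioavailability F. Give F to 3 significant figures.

Trapezoidal AUC_0→8.25 (oral tablet):
  [0→0.25]: (0.0+55.2)/2 × 0.25 = 6.9
  [0.25→1.25]: (55.2+100.5)/2 × 1 = 77.85
  [1.25→4.25]: (100.5+40.6)/2 × 3 = 211.65
  [4.25→7.25]: (40.6+14.3)/2 × 3 = 82.35
  [7.25→8.25]: (14.3+10.1)/2 × 1 = 12.2
  Sum = 390.95 µg/L·h
Tail: C_last/k_e = 10.1/0.347 = 29.107
AUC_0→∞ (oral tablet) = 390.95 + 29.107 = 420.057 µg/L·h
F = (AUC_ev/D_ev)/(AUC_iv/D_iv) = (420.057/200)/(2080/200) = 2.100285/10.4 = 0.2020

F = 0.202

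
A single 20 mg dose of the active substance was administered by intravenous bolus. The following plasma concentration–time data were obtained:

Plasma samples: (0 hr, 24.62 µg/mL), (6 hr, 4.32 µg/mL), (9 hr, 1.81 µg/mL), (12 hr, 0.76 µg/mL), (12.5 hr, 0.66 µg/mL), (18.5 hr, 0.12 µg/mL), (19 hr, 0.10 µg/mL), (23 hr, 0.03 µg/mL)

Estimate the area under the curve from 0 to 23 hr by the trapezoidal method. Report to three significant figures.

Trapezoidal AUC_0→23:
  [0→6]: (24.62+4.32)/2 × 6 = 86.82
  [6→9]: (4.32+1.81)/2 × 3 = 9.195
  [9→12]: (1.81+0.76)/2 × 3 = 3.855
  [12→12.5]: (0.76+0.66)/2 × 0.5 = 0.355
  [12.5→18.5]: (0.66+0.12)/2 × 6 = 2.34
  [18.5→19]: (0.12+0.10)/2 × 0.5 = 0.055
  [19→23]: (0.10+0.03)/2 × 4 = 0.26
  Sum = 102.88 µg/mL·hr

AUC = 103 µg/mL·hr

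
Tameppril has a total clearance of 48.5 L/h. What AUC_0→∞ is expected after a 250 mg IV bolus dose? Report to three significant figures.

AUC = 5.15 mg/L·h

AUC_0→∞ = Dose_iv / CL
        = 250 / 48.5 = 5.15464 mg/L·h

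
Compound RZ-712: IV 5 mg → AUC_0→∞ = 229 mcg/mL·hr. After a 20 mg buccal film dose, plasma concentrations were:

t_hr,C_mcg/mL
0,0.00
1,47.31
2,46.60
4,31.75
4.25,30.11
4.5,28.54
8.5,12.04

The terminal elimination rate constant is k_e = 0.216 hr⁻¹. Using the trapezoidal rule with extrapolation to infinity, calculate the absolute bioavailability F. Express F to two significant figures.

F = 0.33

Trapezoidal AUC_0→8.5 (buccal film):
  [0→1]: (0.00+47.31)/2 × 1 = 23.655
  [1→2]: (47.31+46.60)/2 × 1 = 46.955
  [2→4]: (46.60+31.75)/2 × 2 = 78.35
  [4→4.25]: (31.75+30.11)/2 × 0.25 = 7.7325
  [4.25→4.5]: (30.11+28.54)/2 × 0.25 = 7.33125
  [4.5→8.5]: (28.54+12.04)/2 × 4 = 81.16
  Sum = 245.18375 mcg/mL·hr
Tail: C_last/k_e = 12.04/0.216 = 55.741
AUC_0→∞ (buccal film) = 245.18375 + 55.741 = 300.92475 mcg/mL·hr
F = (AUC_ev/D_ev)/(AUC_iv/D_iv) = (300.92475/20)/(229/5) = 15.0462/45.8 = 0.3285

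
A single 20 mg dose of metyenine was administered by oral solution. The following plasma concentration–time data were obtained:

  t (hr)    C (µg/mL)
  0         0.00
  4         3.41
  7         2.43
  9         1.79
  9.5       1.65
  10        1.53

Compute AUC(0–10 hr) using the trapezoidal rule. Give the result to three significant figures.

Trapezoidal AUC_0→10:
  [0→4]: (0.00+3.41)/2 × 4 = 6.82
  [4→7]: (3.41+2.43)/2 × 3 = 8.76
  [7→9]: (2.43+1.79)/2 × 2 = 4.22
  [9→9.5]: (1.79+1.65)/2 × 0.5 = 0.86
  [9.5→10]: (1.65+1.53)/2 × 0.5 = 0.795
  Sum = 21.455 µg/mL·hr

AUC = 21.5 µg/mL·hr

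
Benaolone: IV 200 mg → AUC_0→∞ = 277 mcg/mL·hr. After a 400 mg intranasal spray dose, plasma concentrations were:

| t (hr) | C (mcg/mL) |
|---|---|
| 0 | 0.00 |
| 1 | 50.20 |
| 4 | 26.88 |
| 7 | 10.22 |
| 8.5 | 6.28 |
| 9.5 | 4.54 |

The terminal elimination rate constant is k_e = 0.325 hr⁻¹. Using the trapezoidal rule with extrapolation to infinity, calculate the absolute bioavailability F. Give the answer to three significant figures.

F = 0.412

Trapezoidal AUC_0→9.5 (intranasal spray):
  [0→1]: (0.00+50.20)/2 × 1 = 25.1
  [1→4]: (50.20+26.88)/2 × 3 = 115.62
  [4→7]: (26.88+10.22)/2 × 3 = 55.65
  [7→8.5]: (10.22+6.28)/2 × 1.5 = 12.375
  [8.5→9.5]: (6.28+4.54)/2 × 1 = 5.41
  Sum = 214.155 mcg/mL·hr
Tail: C_last/k_e = 4.54/0.325 = 13.969
AUC_0→∞ (intranasal spray) = 214.155 + 13.969 = 228.124 mcg/mL·hr
F = (AUC_ev/D_ev)/(AUC_iv/D_iv) = (228.124/400)/(277/200) = 0.57031/1.385 = 0.4118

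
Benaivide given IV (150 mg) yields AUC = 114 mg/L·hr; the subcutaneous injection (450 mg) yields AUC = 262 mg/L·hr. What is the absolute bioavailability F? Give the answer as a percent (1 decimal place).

F = (AUC_ev / D_ev) / (AUC_iv / D_iv)
  = (262/450) / (114/150)
  = 0.582222 / 0.76 = 0.7661
  = 76.61%

F = 76.6%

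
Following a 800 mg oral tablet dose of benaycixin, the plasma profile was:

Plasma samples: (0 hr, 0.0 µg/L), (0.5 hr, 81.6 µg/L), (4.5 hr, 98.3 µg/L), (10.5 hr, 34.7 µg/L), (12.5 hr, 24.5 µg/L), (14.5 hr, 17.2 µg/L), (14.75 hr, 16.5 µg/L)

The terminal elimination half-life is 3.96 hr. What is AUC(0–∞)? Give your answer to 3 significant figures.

AUC = 979 µg/L·hr

Trapezoidal AUC_0→14.75:
  [0→0.5]: (0.0+81.6)/2 × 0.5 = 20.4
  [0.5→4.5]: (81.6+98.3)/2 × 4 = 359.8
  [4.5→10.5]: (98.3+34.7)/2 × 6 = 399.0
  [10.5→12.5]: (34.7+24.5)/2 × 2 = 59.2
  [12.5→14.5]: (24.5+17.2)/2 × 2 = 41.7
  [14.5→14.75]: (17.2+16.5)/2 × 0.25 = 4.2125
  Sum = 884.3125 µg/L·hr
k_e = ln2 / t½ = 0.693147 / 3.96 = 0.1750 hr^-1
Extrapolated tail: C_last / k_e = 16.5 / 0.175 = 94.286
AUC_0→∞ = 884.3125 + 94.286 = 978.5985 µg/L·hr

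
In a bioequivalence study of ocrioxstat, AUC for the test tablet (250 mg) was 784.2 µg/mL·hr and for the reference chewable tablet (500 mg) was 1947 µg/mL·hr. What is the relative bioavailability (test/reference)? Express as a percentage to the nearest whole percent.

F_rel = (AUC_test/D_test) / (AUC_ref/D_ref)
      = (784.2/250) / (1947/500)
      = 3.1368 / 3.894 = 0.8055 = 80.55%

F_rel = 81%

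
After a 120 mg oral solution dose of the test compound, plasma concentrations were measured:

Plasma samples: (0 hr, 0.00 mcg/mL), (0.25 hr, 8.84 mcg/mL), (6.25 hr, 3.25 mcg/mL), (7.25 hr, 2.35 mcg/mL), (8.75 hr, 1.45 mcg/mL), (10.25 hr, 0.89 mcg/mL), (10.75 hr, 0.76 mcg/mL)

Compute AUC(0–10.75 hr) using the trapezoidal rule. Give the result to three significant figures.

Trapezoidal AUC_0→10.75:
  [0→0.25]: (0.00+8.84)/2 × 0.25 = 1.105
  [0.25→6.25]: (8.84+3.25)/2 × 6 = 36.27
  [6.25→7.25]: (3.25+2.35)/2 × 1 = 2.8
  [7.25→8.75]: (2.35+1.45)/2 × 1.5 = 2.85
  [8.75→10.25]: (1.45+0.89)/2 × 1.5 = 1.755
  [10.25→10.75]: (0.89+0.76)/2 × 0.5 = 0.4125
  Sum = 45.1925 mcg/mL·hr

AUC = 45.2 mcg/mL·hr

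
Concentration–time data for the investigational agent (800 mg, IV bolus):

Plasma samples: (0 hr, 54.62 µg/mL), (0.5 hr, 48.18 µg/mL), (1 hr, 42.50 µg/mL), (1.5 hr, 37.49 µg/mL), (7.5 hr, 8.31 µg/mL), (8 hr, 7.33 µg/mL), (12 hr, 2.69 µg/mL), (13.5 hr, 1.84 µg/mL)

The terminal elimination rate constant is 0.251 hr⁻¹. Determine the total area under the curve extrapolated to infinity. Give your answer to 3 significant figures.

Trapezoidal AUC_0→13.5:
  [0→0.5]: (54.62+48.18)/2 × 0.5 = 25.7
  [0.5→1]: (48.18+42.50)/2 × 0.5 = 22.67
  [1→1.5]: (42.50+37.49)/2 × 0.5 = 19.9975
  [1.5→7.5]: (37.49+8.31)/2 × 6 = 137.4
  [7.5→8]: (8.31+7.33)/2 × 0.5 = 3.91
  [8→12]: (7.33+2.69)/2 × 4 = 20.04
  [12→13.5]: (2.69+1.84)/2 × 1.5 = 3.3975
  Sum = 233.115 µg/mL·hr
Extrapolated tail: C_last / k_e = 1.84 / 0.251 = 7.331
AUC_0→∞ = 233.115 + 7.331 = 240.446 µg/mL·hr

AUC = 240 µg/mL·hr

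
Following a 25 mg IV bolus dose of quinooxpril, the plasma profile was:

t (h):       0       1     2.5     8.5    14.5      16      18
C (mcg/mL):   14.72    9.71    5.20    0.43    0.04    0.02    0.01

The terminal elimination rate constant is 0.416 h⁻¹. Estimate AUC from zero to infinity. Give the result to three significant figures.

Trapezoidal AUC_0→18:
  [0→1]: (14.72+9.71)/2 × 1 = 12.215
  [1→2.5]: (9.71+5.20)/2 × 1.5 = 11.1825
  [2.5→8.5]: (5.20+0.43)/2 × 6 = 16.89
  [8.5→14.5]: (0.43+0.04)/2 × 6 = 1.41
  [14.5→16]: (0.04+0.02)/2 × 1.5 = 0.045
  [16→18]: (0.02+0.01)/2 × 2 = 0.03
  Sum = 41.7725 mcg/mL·h
Extrapolated tail: C_last / k_e = 0.01 / 0.416 = 0.024
AUC_0→∞ = 41.7725 + 0.024 = 41.7965 mcg/mL·h

AUC = 41.8 mcg/mL·h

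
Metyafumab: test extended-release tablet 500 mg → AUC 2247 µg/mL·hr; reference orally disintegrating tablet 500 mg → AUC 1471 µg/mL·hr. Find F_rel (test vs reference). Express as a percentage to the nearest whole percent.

F_rel = 153%

F_rel = (AUC_test/D_test) / (AUC_ref/D_ref)
      = (2247/500) / (1471/500)
      = 4.494 / 2.942 = 1.5275 = 152.75%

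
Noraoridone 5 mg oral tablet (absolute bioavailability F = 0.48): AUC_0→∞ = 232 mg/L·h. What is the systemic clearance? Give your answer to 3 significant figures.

CL = F × Dose / AUC_0→∞
   = 0.48 × 5 / 232 = 0.0103448 L/h

CL = 0.0103 L/h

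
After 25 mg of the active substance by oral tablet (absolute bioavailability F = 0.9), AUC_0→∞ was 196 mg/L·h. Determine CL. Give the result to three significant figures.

CL = F × Dose / AUC_0→∞
   = 0.9 × 25 / 196 = 0.114796 L/h

CL = 0.115 L/h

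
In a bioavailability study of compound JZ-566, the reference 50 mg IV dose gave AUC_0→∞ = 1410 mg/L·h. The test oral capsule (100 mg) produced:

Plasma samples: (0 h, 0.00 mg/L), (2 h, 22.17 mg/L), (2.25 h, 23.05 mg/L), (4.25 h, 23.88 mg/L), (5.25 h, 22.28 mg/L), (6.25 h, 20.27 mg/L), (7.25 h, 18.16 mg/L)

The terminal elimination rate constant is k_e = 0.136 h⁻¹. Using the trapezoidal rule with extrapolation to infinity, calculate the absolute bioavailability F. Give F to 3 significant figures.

Trapezoidal AUC_0→7.25 (oral capsule):
  [0→2]: (0.00+22.17)/2 × 2 = 22.17
  [2→2.25]: (22.17+23.05)/2 × 0.25 = 5.6525
  [2.25→4.25]: (23.05+23.88)/2 × 2 = 46.93
  [4.25→5.25]: (23.88+22.28)/2 × 1 = 23.08
  [5.25→6.25]: (22.28+20.27)/2 × 1 = 21.275
  [6.25→7.25]: (20.27+18.16)/2 × 1 = 19.215
  Sum = 138.3225 mg/L·h
Tail: C_last/k_e = 18.16/0.136 = 133.529
AUC_0→∞ (oral capsule) = 138.3225 + 133.529 = 271.8515 mg/L·h
F = (AUC_ev/D_ev)/(AUC_iv/D_iv) = (271.8515/100)/(1410/50) = 2.718515/28.2 = 0.0964

F = 0.0964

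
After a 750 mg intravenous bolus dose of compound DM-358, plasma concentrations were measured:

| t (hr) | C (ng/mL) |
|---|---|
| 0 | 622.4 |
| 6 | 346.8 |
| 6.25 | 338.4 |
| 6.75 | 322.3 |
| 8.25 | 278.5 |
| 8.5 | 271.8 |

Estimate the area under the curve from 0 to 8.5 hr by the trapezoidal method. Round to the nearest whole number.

Trapezoidal AUC_0→8.5:
  [0→6]: (622.4+346.8)/2 × 6 = 2907.6
  [6→6.25]: (346.8+338.4)/2 × 0.25 = 85.65
  [6.25→6.75]: (338.4+322.3)/2 × 0.5 = 165.175
  [6.75→8.25]: (322.3+278.5)/2 × 1.5 = 450.6
  [8.25→8.5]: (278.5+271.8)/2 × 0.25 = 68.7875
  Sum = 3677.8125 ng/mL·hr

AUC = 3678 ng/mL·hr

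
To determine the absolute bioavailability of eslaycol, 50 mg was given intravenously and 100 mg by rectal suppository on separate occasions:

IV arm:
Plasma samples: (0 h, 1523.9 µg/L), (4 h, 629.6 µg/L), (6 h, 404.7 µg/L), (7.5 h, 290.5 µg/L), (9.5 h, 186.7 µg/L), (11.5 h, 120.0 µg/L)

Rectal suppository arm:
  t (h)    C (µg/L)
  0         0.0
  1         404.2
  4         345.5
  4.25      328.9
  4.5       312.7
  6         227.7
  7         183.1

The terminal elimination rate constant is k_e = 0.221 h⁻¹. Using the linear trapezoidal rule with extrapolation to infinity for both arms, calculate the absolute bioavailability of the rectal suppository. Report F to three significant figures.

F = 0.204

Trapezoidal AUC_0→11.5 (IV):
  [0→4]: (1523.9+629.6)/2 × 4 = 4307.0
  [4→6]: (629.6+404.7)/2 × 2 = 1034.3
  [6→7.5]: (404.7+290.5)/2 × 1.5 = 521.4
  [7.5→9.5]: (290.5+186.7)/2 × 2 = 477.2
  [9.5→11.5]: (186.7+120.0)/2 × 2 = 306.7
  Sum = 6646.6 µg/L·h
IV tail: 120.0/0.221 = 542.986; AUC_iv,0→∞ = 6646.6 + 542.986 = 7189.586 µg/L·h
Trapezoidal AUC_0→7 (rectal suppository):
  [0→1]: (0.0+404.2)/2 × 1 = 202.1
  [1→4]: (404.2+345.5)/2 × 3 = 1124.55
  [4→4.25]: (345.5+328.9)/2 × 0.25 = 84.3
  [4.25→4.5]: (328.9+312.7)/2 × 0.25 = 80.2
  [4.5→6]: (312.7+227.7)/2 × 1.5 = 405.3
  [6→7]: (227.7+183.1)/2 × 1 = 205.4
  Sum = 2101.85 µg/L·h
rectal suppository tail: 183.1/0.221 = 828.507; AUC_ev,0→∞ = 2101.85 + 828.507 = 2930.357 µg/L·h
F = (AUC_ev/D_ev)/(AUC_iv/D_iv) = (2930.357/100)/(7189.586/50) = 29.30357/143.79172 = 0.2038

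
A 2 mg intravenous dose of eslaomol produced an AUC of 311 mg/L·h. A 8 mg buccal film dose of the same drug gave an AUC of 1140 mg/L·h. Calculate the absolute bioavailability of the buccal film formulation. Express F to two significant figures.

F = 0.92

F = (AUC_ev / D_ev) / (AUC_iv / D_iv)
  = (1140/8) / (311/2)
  = 142.5 / 155.5 = 0.9164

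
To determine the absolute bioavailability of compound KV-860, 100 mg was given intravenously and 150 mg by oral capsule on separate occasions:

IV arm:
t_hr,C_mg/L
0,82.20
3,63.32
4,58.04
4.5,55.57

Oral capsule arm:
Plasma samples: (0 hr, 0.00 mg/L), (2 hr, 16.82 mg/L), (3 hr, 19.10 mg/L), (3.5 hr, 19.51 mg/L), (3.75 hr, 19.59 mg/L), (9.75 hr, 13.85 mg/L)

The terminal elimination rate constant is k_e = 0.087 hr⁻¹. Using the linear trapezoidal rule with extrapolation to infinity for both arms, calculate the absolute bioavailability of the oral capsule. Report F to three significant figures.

Trapezoidal AUC_0→4.5 (IV):
  [0→3]: (82.20+63.32)/2 × 3 = 218.28
  [3→4]: (63.32+58.04)/2 × 1 = 60.68
  [4→4.5]: (58.04+55.57)/2 × 0.5 = 28.4025
  Sum = 307.3625 mg/L·hr
IV tail: 55.57/0.087 = 638.736; AUC_iv,0→∞ = 307.3625 + 638.736 = 946.0985 mg/L·hr
Trapezoidal AUC_0→9.75 (oral capsule):
  [0→2]: (0.00+16.82)/2 × 2 = 16.82
  [2→3]: (16.82+19.10)/2 × 1 = 17.96
  [3→3.5]: (19.10+19.51)/2 × 0.5 = 9.6525
  [3.5→3.75]: (19.51+19.59)/2 × 0.25 = 4.8875
  [3.75→9.75]: (19.59+13.85)/2 × 6 = 100.32
  Sum = 149.64 mg/L·hr
oral capsule tail: 13.85/0.087 = 159.195; AUC_ev,0→∞ = 149.64 + 159.195 = 308.835 mg/L·hr
F = (AUC_ev/D_ev)/(AUC_iv/D_iv) = (308.835/150)/(946.0985/100) = 2.0589/9.460985 = 0.2176

F = 0.218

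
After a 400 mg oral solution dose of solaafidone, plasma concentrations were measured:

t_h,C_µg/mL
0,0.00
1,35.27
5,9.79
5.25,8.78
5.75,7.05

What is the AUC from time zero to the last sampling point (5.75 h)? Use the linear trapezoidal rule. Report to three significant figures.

AUC = 114 µg/mL·h

Trapezoidal AUC_0→5.75:
  [0→1]: (0.00+35.27)/2 × 1 = 17.635
  [1→5]: (35.27+9.79)/2 × 4 = 90.12
  [5→5.25]: (9.79+8.78)/2 × 0.25 = 2.32125
  [5.25→5.75]: (8.78+7.05)/2 × 0.5 = 3.9575
  Sum = 114.03375 µg/mL·h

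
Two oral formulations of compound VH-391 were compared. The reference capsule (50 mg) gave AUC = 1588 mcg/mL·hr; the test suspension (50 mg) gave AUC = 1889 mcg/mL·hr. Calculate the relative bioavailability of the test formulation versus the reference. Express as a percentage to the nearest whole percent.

F_rel = (AUC_test/D_test) / (AUC_ref/D_ref)
      = (1889/50) / (1588/50)
      = 37.78 / 31.76 = 1.1895 = 118.95%

F_rel = 119%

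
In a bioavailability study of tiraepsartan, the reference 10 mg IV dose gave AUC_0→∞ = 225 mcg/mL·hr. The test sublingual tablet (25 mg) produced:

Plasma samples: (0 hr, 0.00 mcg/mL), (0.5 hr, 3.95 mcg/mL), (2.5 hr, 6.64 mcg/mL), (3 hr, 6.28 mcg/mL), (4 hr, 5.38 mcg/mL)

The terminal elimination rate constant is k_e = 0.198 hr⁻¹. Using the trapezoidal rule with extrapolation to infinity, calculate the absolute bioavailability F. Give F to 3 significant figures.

F = 0.0850

Trapezoidal AUC_0→4 (sublingual tablet):
  [0→0.5]: (0.00+3.95)/2 × 0.5 = 0.9875
  [0.5→2.5]: (3.95+6.64)/2 × 2 = 10.59
  [2.5→3]: (6.64+6.28)/2 × 0.5 = 3.23
  [3→4]: (6.28+5.38)/2 × 1 = 5.83
  Sum = 20.6375 mcg/mL·hr
Tail: C_last/k_e = 5.38/0.198 = 27.172
AUC_0→∞ (sublingual tablet) = 20.6375 + 27.172 = 47.8095 mcg/mL·hr
F = (AUC_ev/D_ev)/(AUC_iv/D_iv) = (47.8095/25)/(225/10) = 1.91238/22.5 = 0.0850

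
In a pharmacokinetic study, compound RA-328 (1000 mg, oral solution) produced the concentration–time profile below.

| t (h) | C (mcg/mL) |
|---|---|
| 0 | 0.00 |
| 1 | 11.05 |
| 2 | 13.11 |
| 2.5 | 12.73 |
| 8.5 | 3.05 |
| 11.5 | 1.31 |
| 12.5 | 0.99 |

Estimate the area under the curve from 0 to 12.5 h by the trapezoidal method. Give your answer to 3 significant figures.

Trapezoidal AUC_0→12.5:
  [0→1]: (0.00+11.05)/2 × 1 = 5.525
  [1→2]: (11.05+13.11)/2 × 1 = 12.08
  [2→2.5]: (13.11+12.73)/2 × 0.5 = 6.46
  [2.5→8.5]: (12.73+3.05)/2 × 6 = 47.34
  [8.5→11.5]: (3.05+1.31)/2 × 3 = 6.54
  [11.5→12.5]: (1.31+0.99)/2 × 1 = 1.15
  Sum = 79.095 mcg/mL·h

AUC = 79.1 mcg/mL·h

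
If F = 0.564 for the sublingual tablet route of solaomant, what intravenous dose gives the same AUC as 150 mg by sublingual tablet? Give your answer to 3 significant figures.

Systemic exposure from an extravascular dose = F × D_ev, so the equivalent IV dose is F × D_ev.
D_iv = F × D_ev = 0.564 × 150 = 84.6 mg

D_iv = 84.6 mg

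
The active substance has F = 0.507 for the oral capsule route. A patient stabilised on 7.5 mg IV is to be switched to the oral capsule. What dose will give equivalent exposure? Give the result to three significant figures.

For equal systemic exposure: F × D_ev = D_iv
D_ev = D_iv / F = 7.5 / 0.507 = 14.7929 mg

D_oral = 14.8 mg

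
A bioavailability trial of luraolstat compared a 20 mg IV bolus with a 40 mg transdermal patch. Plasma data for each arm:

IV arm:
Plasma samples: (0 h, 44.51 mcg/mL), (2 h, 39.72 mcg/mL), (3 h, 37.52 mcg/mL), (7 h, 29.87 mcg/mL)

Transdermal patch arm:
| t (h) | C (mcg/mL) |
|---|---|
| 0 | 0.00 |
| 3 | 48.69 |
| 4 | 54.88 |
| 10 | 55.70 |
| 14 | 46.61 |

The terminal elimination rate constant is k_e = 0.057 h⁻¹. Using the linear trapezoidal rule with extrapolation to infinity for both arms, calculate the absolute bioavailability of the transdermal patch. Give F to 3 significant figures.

F = 0.946

Trapezoidal AUC_0→7 (IV):
  [0→2]: (44.51+39.72)/2 × 2 = 84.23
  [2→3]: (39.72+37.52)/2 × 1 = 38.62
  [3→7]: (37.52+29.87)/2 × 4 = 134.78
  Sum = 257.63 mcg/mL·h
IV tail: 29.87/0.057 = 524.035; AUC_iv,0→∞ = 257.63 + 524.035 = 781.665 mcg/mL·h
Trapezoidal AUC_0→14 (transdermal patch):
  [0→3]: (0.00+48.69)/2 × 3 = 73.035
  [3→4]: (48.69+54.88)/2 × 1 = 51.785
  [4→10]: (54.88+55.70)/2 × 6 = 331.74
  [10→14]: (55.70+46.61)/2 × 4 = 204.62
  Sum = 661.18 mcg/mL·h
transdermal patch tail: 46.61/0.057 = 817.719; AUC_ev,0→∞ = 661.18 + 817.719 = 1478.899 mcg/mL·h
F = (AUC_ev/D_ev)/(AUC_iv/D_iv) = (1478.899/40)/(781.665/20) = 36.972475/39.08325 = 0.9460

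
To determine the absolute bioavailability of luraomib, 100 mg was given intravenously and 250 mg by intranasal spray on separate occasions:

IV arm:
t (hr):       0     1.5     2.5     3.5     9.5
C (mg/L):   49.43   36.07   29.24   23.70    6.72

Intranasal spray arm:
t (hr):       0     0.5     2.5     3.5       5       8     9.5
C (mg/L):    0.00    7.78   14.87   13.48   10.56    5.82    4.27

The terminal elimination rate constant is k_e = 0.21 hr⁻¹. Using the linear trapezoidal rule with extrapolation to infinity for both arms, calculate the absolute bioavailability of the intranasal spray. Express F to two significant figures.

Trapezoidal AUC_0→9.5 (IV):
  [0→1.5]: (49.43+36.07)/2 × 1.5 = 64.125
  [1.5→2.5]: (36.07+29.24)/2 × 1 = 32.655
  [2.5→3.5]: (29.24+23.70)/2 × 1 = 26.47
  [3.5→9.5]: (23.70+6.72)/2 × 6 = 91.26
  Sum = 214.51 mg/L·hr
IV tail: 6.72/0.21 = 32.000; AUC_iv,0→∞ = 214.51 + 32.000 = 246.51 mg/L·hr
Trapezoidal AUC_0→9.5 (intranasal spray):
  [0→0.5]: (0.00+7.78)/2 × 0.5 = 1.945
  [0.5→2.5]: (7.78+14.87)/2 × 2 = 22.65
  [2.5→3.5]: (14.87+13.48)/2 × 1 = 14.175
  [3.5→5]: (13.48+10.56)/2 × 1.5 = 18.03
  [5→8]: (10.56+5.82)/2 × 3 = 24.57
  [8→9.5]: (5.82+4.27)/2 × 1.5 = 7.5675
  Sum = 88.9375 mg/L·hr
intranasal spray tail: 4.27/0.21 = 20.333; AUC_ev,0→∞ = 88.9375 + 20.333 = 109.2705 mg/L·hr
F = (AUC_ev/D_ev)/(AUC_iv/D_iv) = (109.2705/250)/(246.51/100) = 0.437082/2.4651 = 0.1773

F = 0.18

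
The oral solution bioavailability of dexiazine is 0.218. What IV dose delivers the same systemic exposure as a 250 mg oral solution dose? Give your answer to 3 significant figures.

Systemic exposure from an extravascular dose = F × D_ev, so the equivalent IV dose is F × D_ev.
D_iv = F × D_ev = 0.218 × 250 = 54.5 mg

D_iv = 54.5 mg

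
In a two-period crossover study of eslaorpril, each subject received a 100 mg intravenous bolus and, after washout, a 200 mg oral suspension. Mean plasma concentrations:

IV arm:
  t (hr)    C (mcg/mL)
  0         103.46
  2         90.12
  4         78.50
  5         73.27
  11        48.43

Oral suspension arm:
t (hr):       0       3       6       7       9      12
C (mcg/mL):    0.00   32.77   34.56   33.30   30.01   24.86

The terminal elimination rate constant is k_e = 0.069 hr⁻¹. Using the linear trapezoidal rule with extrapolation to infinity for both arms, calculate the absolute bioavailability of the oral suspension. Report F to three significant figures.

F = 0.229

Trapezoidal AUC_0→11 (IV):
  [0→2]: (103.46+90.12)/2 × 2 = 193.58
  [2→4]: (90.12+78.50)/2 × 2 = 168.62
  [4→5]: (78.50+73.27)/2 × 1 = 75.885
  [5→11]: (73.27+48.43)/2 × 6 = 365.1
  Sum = 803.185 mcg/mL·hr
IV tail: 48.43/0.069 = 701.884; AUC_iv,0→∞ = 803.185 + 701.884 = 1505.069 mcg/mL·hr
Trapezoidal AUC_0→12 (oral suspension):
  [0→3]: (0.00+32.77)/2 × 3 = 49.155
  [3→6]: (32.77+34.56)/2 × 3 = 100.995
  [6→7]: (34.56+33.30)/2 × 1 = 33.93
  [7→9]: (33.30+30.01)/2 × 2 = 63.31
  [9→12]: (30.01+24.86)/2 × 3 = 82.305
  Sum = 329.695 mcg/mL·hr
oral suspension tail: 24.86/0.069 = 360.290; AUC_ev,0→∞ = 329.695 + 360.290 = 689.985 mcg/mL·hr
F = (AUC_ev/D_ev)/(AUC_iv/D_iv) = (689.985/200)/(1505.069/100) = 3.449925/15.05069 = 0.2292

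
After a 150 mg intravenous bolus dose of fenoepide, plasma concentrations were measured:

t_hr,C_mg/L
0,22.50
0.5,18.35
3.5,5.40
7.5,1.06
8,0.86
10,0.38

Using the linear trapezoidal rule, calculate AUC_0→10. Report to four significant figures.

AUC = 60.48 mg/L·hr

Trapezoidal AUC_0→10:
  [0→0.5]: (22.50+18.35)/2 × 0.5 = 10.2125
  [0.5→3.5]: (18.35+5.40)/2 × 3 = 35.625
  [3.5→7.5]: (5.40+1.06)/2 × 4 = 12.92
  [7.5→8]: (1.06+0.86)/2 × 0.5 = 0.48
  [8→10]: (0.86+0.38)/2 × 2 = 1.24
  Sum = 60.4775 mg/L·hr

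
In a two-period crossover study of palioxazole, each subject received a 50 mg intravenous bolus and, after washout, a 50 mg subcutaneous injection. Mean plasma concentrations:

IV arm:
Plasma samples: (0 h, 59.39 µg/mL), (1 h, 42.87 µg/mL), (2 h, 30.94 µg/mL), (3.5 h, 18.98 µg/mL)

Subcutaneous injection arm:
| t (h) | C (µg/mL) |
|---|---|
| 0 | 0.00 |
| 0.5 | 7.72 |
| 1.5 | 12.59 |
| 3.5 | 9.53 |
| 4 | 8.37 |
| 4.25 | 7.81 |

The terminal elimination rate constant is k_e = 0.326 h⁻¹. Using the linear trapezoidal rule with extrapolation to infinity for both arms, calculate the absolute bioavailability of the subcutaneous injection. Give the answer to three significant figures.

F = 0.352

Trapezoidal AUC_0→3.5 (IV):
  [0→1]: (59.39+42.87)/2 × 1 = 51.13
  [1→2]: (42.87+30.94)/2 × 1 = 36.905
  [2→3.5]: (30.94+18.98)/2 × 1.5 = 37.44
  Sum = 125.475 µg/mL·h
IV tail: 18.98/0.326 = 58.221; AUC_iv,0→∞ = 125.475 + 58.221 = 183.696 µg/mL·h
Trapezoidal AUC_0→4.25 (subcutaneous injection):
  [0→0.5]: (0.00+7.72)/2 × 0.5 = 1.93
  [0.5→1.5]: (7.72+12.59)/2 × 1 = 10.155
  [1.5→3.5]: (12.59+9.53)/2 × 2 = 22.12
  [3.5→4]: (9.53+8.37)/2 × 0.5 = 4.475
  [4→4.25]: (8.37+7.81)/2 × 0.25 = 2.0225
  Sum = 40.7025 µg/mL·h
subcutaneous injection tail: 7.81/0.326 = 23.957; AUC_ev,0→∞ = 40.7025 + 23.957 = 64.6595 µg/mL·h
F = (AUC_ev/D_ev)/(AUC_iv/D_iv) = (64.6595/50)/(183.696/50) = 1.29319/3.67392 = 0.3520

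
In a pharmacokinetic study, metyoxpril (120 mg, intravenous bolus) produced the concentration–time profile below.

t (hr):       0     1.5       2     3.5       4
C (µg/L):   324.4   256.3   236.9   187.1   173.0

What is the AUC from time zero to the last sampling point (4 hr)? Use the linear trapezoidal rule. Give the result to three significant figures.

AUC = 967 µg/L·hr

Trapezoidal AUC_0→4:
  [0→1.5]: (324.4+256.3)/2 × 1.5 = 435.525
  [1.5→2]: (256.3+236.9)/2 × 0.5 = 123.3
  [2→3.5]: (236.9+187.1)/2 × 1.5 = 318.0
  [3.5→4]: (187.1+173.0)/2 × 0.5 = 90.025
  Sum = 966.85 µg/L·hr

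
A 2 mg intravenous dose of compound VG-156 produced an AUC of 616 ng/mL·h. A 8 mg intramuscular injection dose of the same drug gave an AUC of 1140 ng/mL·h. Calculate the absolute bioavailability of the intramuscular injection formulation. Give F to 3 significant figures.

F = (AUC_ev / D_ev) / (AUC_iv / D_iv)
  = (1140/8) / (616/2)
  = 142.5 / 308 = 0.4627

F = 0.463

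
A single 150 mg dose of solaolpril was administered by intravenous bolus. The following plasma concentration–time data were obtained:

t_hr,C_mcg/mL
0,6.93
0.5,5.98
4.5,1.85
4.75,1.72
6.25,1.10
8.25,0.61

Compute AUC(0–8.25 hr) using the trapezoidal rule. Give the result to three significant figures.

Trapezoidal AUC_0→8.25:
  [0→0.5]: (6.93+5.98)/2 × 0.5 = 3.2275
  [0.5→4.5]: (5.98+1.85)/2 × 4 = 15.66
  [4.5→4.75]: (1.85+1.72)/2 × 0.25 = 0.44625
  [4.75→6.25]: (1.72+1.10)/2 × 1.5 = 2.115
  [6.25→8.25]: (1.10+0.61)/2 × 2 = 1.71
  Sum = 23.15875 mcg/mL·hr

AUC = 23.2 mcg/mL·hr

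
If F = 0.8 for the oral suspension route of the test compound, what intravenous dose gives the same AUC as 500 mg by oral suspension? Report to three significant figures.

Systemic exposure from an extravascular dose = F × D_ev, so the equivalent IV dose is F × D_ev.
D_iv = F × D_ev = 0.8 × 500 = 400 mg

D_iv = 400 mg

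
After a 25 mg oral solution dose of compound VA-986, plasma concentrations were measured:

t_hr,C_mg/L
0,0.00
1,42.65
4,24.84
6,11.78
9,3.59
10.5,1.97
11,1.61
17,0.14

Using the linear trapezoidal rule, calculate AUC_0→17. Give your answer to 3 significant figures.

AUC = 193 mg/L·hr

Trapezoidal AUC_0→17:
  [0→1]: (0.00+42.65)/2 × 1 = 21.325
  [1→4]: (42.65+24.84)/2 × 3 = 101.235
  [4→6]: (24.84+11.78)/2 × 2 = 36.62
  [6→9]: (11.78+3.59)/2 × 3 = 23.055
  [9→10.5]: (3.59+1.97)/2 × 1.5 = 4.17
  [10.5→11]: (1.97+1.61)/2 × 0.5 = 0.895
  [11→17]: (1.61+0.14)/2 × 6 = 5.25
  Sum = 192.55 mg/L·hr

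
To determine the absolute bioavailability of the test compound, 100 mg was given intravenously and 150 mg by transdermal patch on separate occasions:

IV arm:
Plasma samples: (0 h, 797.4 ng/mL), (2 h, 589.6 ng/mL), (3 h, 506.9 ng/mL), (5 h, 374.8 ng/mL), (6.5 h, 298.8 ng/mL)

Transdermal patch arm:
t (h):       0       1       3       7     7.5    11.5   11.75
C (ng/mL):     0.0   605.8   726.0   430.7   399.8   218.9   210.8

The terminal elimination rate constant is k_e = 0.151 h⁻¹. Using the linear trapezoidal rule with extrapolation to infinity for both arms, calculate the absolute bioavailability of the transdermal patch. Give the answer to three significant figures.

F = 0.861

Trapezoidal AUC_0→6.5 (IV):
  [0→2]: (797.4+589.6)/2 × 2 = 1387.0
  [2→3]: (589.6+506.9)/2 × 1 = 548.25
  [3→5]: (506.9+374.8)/2 × 2 = 881.7
  [5→6.5]: (374.8+298.8)/2 × 1.5 = 505.2
  Sum = 3322.15 ng/mL·h
IV tail: 298.8/0.151 = 1978.808; AUC_iv,0→∞ = 3322.15 + 1978.808 = 5300.958 ng/mL·h
Trapezoidal AUC_0→11.75 (transdermal patch):
  [0→1]: (0.0+605.8)/2 × 1 = 302.9
  [1→3]: (605.8+726.0)/2 × 2 = 1331.8
  [3→7]: (726.0+430.7)/2 × 4 = 2313.4
  [7→7.5]: (430.7+399.8)/2 × 0.5 = 207.625
  [7.5→11.5]: (399.8+218.9)/2 × 4 = 1237.4
  [11.5→11.75]: (218.9+210.8)/2 × 0.25 = 53.7125
  Sum = 5446.8375 ng/mL·h
transdermal patch tail: 210.8/0.151 = 1396.026; AUC_ev,0→∞ = 5446.8375 + 1396.026 = 6842.8635 ng/mL·h
F = (AUC_ev/D_ev)/(AUC_iv/D_iv) = (6842.8635/150)/(5300.958/100) = 45.61909/53.00958 = 0.8606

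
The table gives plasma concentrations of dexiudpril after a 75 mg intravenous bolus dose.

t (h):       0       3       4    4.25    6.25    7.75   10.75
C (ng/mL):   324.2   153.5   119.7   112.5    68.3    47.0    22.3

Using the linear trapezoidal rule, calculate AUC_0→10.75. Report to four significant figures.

Trapezoidal AUC_0→10.75:
  [0→3]: (324.2+153.5)/2 × 3 = 716.55
  [3→4]: (153.5+119.7)/2 × 1 = 136.6
  [4→4.25]: (119.7+112.5)/2 × 0.25 = 29.025
  [4.25→6.25]: (112.5+68.3)/2 × 2 = 180.8
  [6.25→7.75]: (68.3+47.0)/2 × 1.5 = 86.475
  [7.75→10.75]: (47.0+22.3)/2 × 3 = 103.95
  Sum = 1253.4 ng/mL·h

AUC = 1253 ng/mL·h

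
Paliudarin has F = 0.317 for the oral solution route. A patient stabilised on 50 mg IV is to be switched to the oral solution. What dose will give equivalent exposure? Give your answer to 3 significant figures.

D_oral = 158 mg

For equal systemic exposure: F × D_ev = D_iv
D_ev = D_iv / F = 50 / 0.317 = 157.729 mg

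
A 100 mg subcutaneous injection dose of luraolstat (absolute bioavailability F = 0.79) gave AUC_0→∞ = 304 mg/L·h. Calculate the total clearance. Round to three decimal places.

CL = 0.260 L/h

CL = F × Dose / AUC_0→∞
   = 0.79 × 100 / 304 = 0.259868 L/h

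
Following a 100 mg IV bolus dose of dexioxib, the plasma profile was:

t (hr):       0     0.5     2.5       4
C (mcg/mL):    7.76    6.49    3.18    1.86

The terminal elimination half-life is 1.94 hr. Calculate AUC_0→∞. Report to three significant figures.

AUC = 22.2 mcg/mL·hr

Trapezoidal AUC_0→4:
  [0→0.5]: (7.76+6.49)/2 × 0.5 = 3.5625
  [0.5→2.5]: (6.49+3.18)/2 × 2 = 9.67
  [2.5→4]: (3.18+1.86)/2 × 1.5 = 3.78
  Sum = 17.0125 mcg/mL·hr
k_e = ln2 / t½ = 0.693147 / 1.94 = 0.3573 hr^-1
Extrapolated tail: C_last / k_e = 1.86 / 0.3573 = 5.206
AUC_0→∞ = 17.0125 + 5.206 = 22.2185 mcg/mL·hr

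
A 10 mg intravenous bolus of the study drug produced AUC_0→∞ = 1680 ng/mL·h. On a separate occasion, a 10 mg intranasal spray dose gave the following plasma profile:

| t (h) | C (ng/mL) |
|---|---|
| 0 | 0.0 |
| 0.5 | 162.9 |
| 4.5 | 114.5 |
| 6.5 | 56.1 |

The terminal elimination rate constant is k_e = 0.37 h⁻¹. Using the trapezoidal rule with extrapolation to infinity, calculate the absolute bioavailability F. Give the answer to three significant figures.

Trapezoidal AUC_0→6.5 (intranasal spray):
  [0→0.5]: (0.0+162.9)/2 × 0.5 = 40.725
  [0.5→4.5]: (162.9+114.5)/2 × 4 = 554.8
  [4.5→6.5]: (114.5+56.1)/2 × 2 = 170.6
  Sum = 766.125 ng/mL·h
Tail: C_last/k_e = 56.1/0.37 = 151.622
AUC_0→∞ (intranasal spray) = 766.125 + 151.622 = 917.747 ng/mL·h
F = (AUC_ev/D_ev)/(AUC_iv/D_iv) = (917.747/10)/(1680/10) = 91.7747/168 = 0.5463

F = 0.546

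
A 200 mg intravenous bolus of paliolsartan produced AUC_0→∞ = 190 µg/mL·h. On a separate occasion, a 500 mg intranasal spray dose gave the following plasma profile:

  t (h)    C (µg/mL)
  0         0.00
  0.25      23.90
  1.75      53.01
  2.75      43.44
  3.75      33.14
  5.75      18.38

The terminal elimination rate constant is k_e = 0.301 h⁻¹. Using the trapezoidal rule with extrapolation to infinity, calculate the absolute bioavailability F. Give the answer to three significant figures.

F = 0.547

Trapezoidal AUC_0→5.75 (intranasal spray):
  [0→0.25]: (0.00+23.90)/2 × 0.25 = 2.9875
  [0.25→1.75]: (23.90+53.01)/2 × 1.5 = 57.6825
  [1.75→2.75]: (53.01+43.44)/2 × 1 = 48.225
  [2.75→3.75]: (43.44+33.14)/2 × 1 = 38.29
  [3.75→5.75]: (33.14+18.38)/2 × 2 = 51.52
  Sum = 198.705 µg/mL·h
Tail: C_last/k_e = 18.38/0.301 = 61.063
AUC_0→∞ (intranasal spray) = 198.705 + 61.063 = 259.768 µg/mL·h
F = (AUC_ev/D_ev)/(AUC_iv/D_iv) = (259.768/500)/(190/200) = 0.519536/0.95 = 0.5469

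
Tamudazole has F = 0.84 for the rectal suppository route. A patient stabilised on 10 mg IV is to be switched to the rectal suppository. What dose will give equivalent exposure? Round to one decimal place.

D_rectal = 11.9 mg

For equal systemic exposure: F × D_ev = D_iv
D_ev = D_iv / F = 10 / 0.84 = 11.9048 mg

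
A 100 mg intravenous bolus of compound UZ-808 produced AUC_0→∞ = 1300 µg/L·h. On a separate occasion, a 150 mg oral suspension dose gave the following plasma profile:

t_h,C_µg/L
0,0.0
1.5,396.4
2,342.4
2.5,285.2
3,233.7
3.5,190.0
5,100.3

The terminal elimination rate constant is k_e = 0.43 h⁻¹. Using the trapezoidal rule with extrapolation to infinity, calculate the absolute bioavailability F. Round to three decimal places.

Trapezoidal AUC_0→5 (oral suspension):
  [0→1.5]: (0.0+396.4)/2 × 1.5 = 297.3
  [1.5→2]: (396.4+342.4)/2 × 0.5 = 184.7
  [2→2.5]: (342.4+285.2)/2 × 0.5 = 156.9
  [2.5→3]: (285.2+233.7)/2 × 0.5 = 129.725
  [3→3.5]: (233.7+190.0)/2 × 0.5 = 105.925
  [3.5→5]: (190.0+100.3)/2 × 1.5 = 217.725
  Sum = 1092.275 µg/L·h
Tail: C_last/k_e = 100.3/0.43 = 233.256
AUC_0→∞ (oral suspension) = 1092.275 + 233.256 = 1325.531 µg/L·h
F = (AUC_ev/D_ev)/(AUC_iv/D_iv) = (1325.531/150)/(1300/100) = 8.83687/13 = 0.6798

F = 0.680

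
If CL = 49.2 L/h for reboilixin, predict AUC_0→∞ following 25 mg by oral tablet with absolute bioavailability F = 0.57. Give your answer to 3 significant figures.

AUC = 0.290 mg/L·h

AUC_0→∞ = F × Dose / CL
        = 0.57 × 25 / 49.2 = 0.289634 mg/L·h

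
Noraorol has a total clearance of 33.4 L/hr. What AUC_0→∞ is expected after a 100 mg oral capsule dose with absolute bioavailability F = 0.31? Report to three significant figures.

AUC = 0.928 mg/L·hr

AUC_0→∞ = F × Dose / CL
        = 0.31 × 100 / 33.4 = 0.928144 mg/L·hr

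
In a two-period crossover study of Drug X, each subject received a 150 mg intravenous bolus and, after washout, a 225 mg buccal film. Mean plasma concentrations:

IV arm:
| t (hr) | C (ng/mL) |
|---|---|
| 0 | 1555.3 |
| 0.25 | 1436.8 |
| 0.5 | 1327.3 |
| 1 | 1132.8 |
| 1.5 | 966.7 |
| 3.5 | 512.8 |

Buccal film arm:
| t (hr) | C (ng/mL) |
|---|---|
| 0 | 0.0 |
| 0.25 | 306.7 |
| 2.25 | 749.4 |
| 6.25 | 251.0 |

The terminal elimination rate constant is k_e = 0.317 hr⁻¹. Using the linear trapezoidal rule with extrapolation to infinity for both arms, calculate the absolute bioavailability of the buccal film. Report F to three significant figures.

F = 0.523

Trapezoidal AUC_0→3.5 (IV):
  [0→0.25]: (1555.3+1436.8)/2 × 0.25 = 374.0125
  [0.25→0.5]: (1436.8+1327.3)/2 × 0.25 = 345.5125
  [0.5→1]: (1327.3+1132.8)/2 × 0.5 = 615.025
  [1→1.5]: (1132.8+966.7)/2 × 0.5 = 524.875
  [1.5→3.5]: (966.7+512.8)/2 × 2 = 1479.5
  Sum = 3338.925 ng/mL·hr
IV tail: 512.8/0.317 = 1617.666; AUC_iv,0→∞ = 3338.925 + 1617.666 = 4956.591 ng/mL·hr
Trapezoidal AUC_0→6.25 (buccal film):
  [0→0.25]: (0.0+306.7)/2 × 0.25 = 38.3375
  [0.25→2.25]: (306.7+749.4)/2 × 2 = 1056.1
  [2.25→6.25]: (749.4+251.0)/2 × 4 = 2000.8
  Sum = 3095.2375 ng/mL·hr
buccal film tail: 251.0/0.317 = 791.798; AUC_ev,0→∞ = 3095.2375 + 791.798 = 3887.0355 ng/mL·hr
F = (AUC_ev/D_ev)/(AUC_iv/D_iv) = (3887.0355/225)/(4956.591/150) = 17.2757/33.04394 = 0.5228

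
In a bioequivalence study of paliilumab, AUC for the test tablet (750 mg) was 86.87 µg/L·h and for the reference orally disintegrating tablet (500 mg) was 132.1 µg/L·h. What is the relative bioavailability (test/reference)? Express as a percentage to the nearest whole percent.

F_rel = 44%

F_rel = (AUC_test/D_test) / (AUC_ref/D_ref)
      = (86.87/750) / (132.1/500)
      = 0.115827 / 0.2642 = 0.4384 = 43.84%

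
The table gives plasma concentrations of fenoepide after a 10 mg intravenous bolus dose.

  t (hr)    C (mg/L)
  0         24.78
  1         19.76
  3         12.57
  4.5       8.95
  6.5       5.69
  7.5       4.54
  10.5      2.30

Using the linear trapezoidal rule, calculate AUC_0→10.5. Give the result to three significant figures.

Trapezoidal AUC_0→10.5:
  [0→1]: (24.78+19.76)/2 × 1 = 22.27
  [1→3]: (19.76+12.57)/2 × 2 = 32.33
  [3→4.5]: (12.57+8.95)/2 × 1.5 = 16.14
  [4.5→6.5]: (8.95+5.69)/2 × 2 = 14.64
  [6.5→7.5]: (5.69+4.54)/2 × 1 = 5.115
  [7.5→10.5]: (4.54+2.30)/2 × 3 = 10.26
  Sum = 100.755 mg/L·hr

AUC = 101 mg/L·hr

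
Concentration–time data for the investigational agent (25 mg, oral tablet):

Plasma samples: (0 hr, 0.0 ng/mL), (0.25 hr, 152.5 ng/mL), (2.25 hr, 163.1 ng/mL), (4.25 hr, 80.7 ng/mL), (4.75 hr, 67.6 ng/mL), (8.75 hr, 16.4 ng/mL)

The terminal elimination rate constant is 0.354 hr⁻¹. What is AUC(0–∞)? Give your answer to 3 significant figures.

AUC = 830 ng/mL·hr

Trapezoidal AUC_0→8.75:
  [0→0.25]: (0.0+152.5)/2 × 0.25 = 19.0625
  [0.25→2.25]: (152.5+163.1)/2 × 2 = 315.6
  [2.25→4.25]: (163.1+80.7)/2 × 2 = 243.8
  [4.25→4.75]: (80.7+67.6)/2 × 0.5 = 37.075
  [4.75→8.75]: (67.6+16.4)/2 × 4 = 168.0
  Sum = 783.5375 ng/mL·hr
Extrapolated tail: C_last / k_e = 16.4 / 0.354 = 46.328
AUC_0→∞ = 783.5375 + 46.328 = 829.8655 ng/mL·hr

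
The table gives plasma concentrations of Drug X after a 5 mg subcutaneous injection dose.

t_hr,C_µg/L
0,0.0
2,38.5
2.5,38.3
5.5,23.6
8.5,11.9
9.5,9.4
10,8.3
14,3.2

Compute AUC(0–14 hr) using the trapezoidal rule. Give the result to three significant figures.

Trapezoidal AUC_0→14:
  [0→2]: (0.0+38.5)/2 × 2 = 38.5
  [2→2.5]: (38.5+38.3)/2 × 0.5 = 19.2
  [2.5→5.5]: (38.3+23.6)/2 × 3 = 92.85
  [5.5→8.5]: (23.6+11.9)/2 × 3 = 53.25
  [8.5→9.5]: (11.9+9.4)/2 × 1 = 10.65
  [9.5→10]: (9.4+8.3)/2 × 0.5 = 4.425
  [10→14]: (8.3+3.2)/2 × 4 = 23.0
  Sum = 241.875 µg/L·hr

AUC = 242 µg/L·hr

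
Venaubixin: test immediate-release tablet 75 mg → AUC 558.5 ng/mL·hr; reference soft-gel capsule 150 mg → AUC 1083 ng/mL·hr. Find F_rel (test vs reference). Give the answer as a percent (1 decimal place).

F_rel = 103.1%

F_rel = (AUC_test/D_test) / (AUC_ref/D_ref)
      = (558.5/75) / (1083/150)
      = 7.44667 / 7.22 = 1.0314 = 103.14%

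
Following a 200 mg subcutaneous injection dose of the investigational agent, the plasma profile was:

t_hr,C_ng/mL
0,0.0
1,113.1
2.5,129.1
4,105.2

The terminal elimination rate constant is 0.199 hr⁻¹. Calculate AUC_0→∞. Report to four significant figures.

AUC = 942.6 ng/mL·hr

Trapezoidal AUC_0→4:
  [0→1]: (0.0+113.1)/2 × 1 = 56.55
  [1→2.5]: (113.1+129.1)/2 × 1.5 = 181.65
  [2.5→4]: (129.1+105.2)/2 × 1.5 = 175.725
  Sum = 413.925 ng/mL·hr
Extrapolated tail: C_last / k_e = 105.2 / 0.199 = 528.643
AUC_0→∞ = 413.925 + 528.643 = 942.568 ng/mL·hr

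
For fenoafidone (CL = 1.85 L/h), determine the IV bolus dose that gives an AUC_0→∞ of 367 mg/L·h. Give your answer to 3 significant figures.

Dose = 679 mg

Dose_iv = CL × AUC_0→∞
     = 1.85 × 367 = 678.95 mg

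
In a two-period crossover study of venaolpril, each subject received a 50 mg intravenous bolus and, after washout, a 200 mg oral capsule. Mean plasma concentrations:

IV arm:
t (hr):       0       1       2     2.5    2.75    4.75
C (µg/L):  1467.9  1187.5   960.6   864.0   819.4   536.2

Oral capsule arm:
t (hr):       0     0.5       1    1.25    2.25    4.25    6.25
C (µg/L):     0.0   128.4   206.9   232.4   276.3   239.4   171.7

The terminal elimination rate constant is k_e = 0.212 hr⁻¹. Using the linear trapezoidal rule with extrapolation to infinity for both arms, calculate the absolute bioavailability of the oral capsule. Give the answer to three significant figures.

F = 0.0777

Trapezoidal AUC_0→4.75 (IV):
  [0→1]: (1467.9+1187.5)/2 × 1 = 1327.7
  [1→2]: (1187.5+960.6)/2 × 1 = 1074.05
  [2→2.5]: (960.6+864.0)/2 × 0.5 = 456.15
  [2.5→2.75]: (864.0+819.4)/2 × 0.25 = 210.425
  [2.75→4.75]: (819.4+536.2)/2 × 2 = 1355.6
  Sum = 4423.925 µg/L·hr
IV tail: 536.2/0.212 = 2529.245; AUC_iv,0→∞ = 4423.925 + 2529.245 = 6953.17 µg/L·hr
Trapezoidal AUC_0→6.25 (oral capsule):
  [0→0.5]: (0.0+128.4)/2 × 0.5 = 32.1
  [0.5→1]: (128.4+206.9)/2 × 0.5 = 83.825
  [1→1.25]: (206.9+232.4)/2 × 0.25 = 54.9125
  [1.25→2.25]: (232.4+276.3)/2 × 1 = 254.35
  [2.25→4.25]: (276.3+239.4)/2 × 2 = 515.7
  [4.25→6.25]: (239.4+171.7)/2 × 2 = 411.1
  Sum = 1351.9875 µg/L·hr
oral capsule tail: 171.7/0.212 = 809.906; AUC_ev,0→∞ = 1351.9875 + 809.906 = 2161.8935 µg/L·hr
F = (AUC_ev/D_ev)/(AUC_iv/D_iv) = (2161.8935/200)/(6953.17/50) = 10.8095/139.0634 = 0.0777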